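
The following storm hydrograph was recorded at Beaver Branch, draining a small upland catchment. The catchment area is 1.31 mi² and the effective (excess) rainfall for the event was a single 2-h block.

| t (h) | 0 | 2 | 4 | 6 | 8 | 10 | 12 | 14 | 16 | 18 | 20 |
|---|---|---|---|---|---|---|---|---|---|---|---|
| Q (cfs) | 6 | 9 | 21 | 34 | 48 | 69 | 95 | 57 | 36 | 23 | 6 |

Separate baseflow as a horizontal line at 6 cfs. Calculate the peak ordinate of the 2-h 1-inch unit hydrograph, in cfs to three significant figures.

Direct runoff: 0.0, 3.0, 15.0, 28.0, 42.0, 63.0, 89.0, 51.0, 30.0, 17.0, 0.0 cfs; ΣQ_DR = 338.0 cfs, peak = 89.0 cfs.
Runoff depth d = ΣQ_DR·Δt / A = 338.0 × 7200 / (1.31 mi²) = 0.7996 in.
The 1-inch UH is the DRH scaled by (1 in)/d, so U_p = 89.0 × 1/0.7996 = 111 cfs.

U_p ≈ 111 cfs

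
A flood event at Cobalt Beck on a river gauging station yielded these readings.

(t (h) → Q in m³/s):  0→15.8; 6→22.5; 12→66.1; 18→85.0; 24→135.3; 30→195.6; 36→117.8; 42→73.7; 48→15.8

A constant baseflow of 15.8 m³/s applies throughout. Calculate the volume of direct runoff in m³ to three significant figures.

V ≈ 1.26 × 10^7 m³

Direct-runoff ordinates (Q − Q_b): 0.0, 6.7, 50.3, 69.2, 119.5, 179.8, 102.0, 57.9, 0.0 m³/s.
ΣQ_DR = 585.4 m³/s.
With Δt = 6 h = 21600 s, V = ΣQ_DR · Δt = 585.4 × 21600 = 1.26 × 10^7 m³.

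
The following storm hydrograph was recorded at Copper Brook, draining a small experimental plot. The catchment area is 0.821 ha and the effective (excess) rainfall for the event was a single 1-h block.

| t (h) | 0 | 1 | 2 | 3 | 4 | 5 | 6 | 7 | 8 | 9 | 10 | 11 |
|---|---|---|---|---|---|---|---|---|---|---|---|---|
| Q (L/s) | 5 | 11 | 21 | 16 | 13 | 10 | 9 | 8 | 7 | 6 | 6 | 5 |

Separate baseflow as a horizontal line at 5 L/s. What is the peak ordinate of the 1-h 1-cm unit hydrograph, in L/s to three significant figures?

U_p ≈ 6.40 L/s

Direct runoff: 0.0, 6.0, 16.0, 11.0, 8.0, 5.0, 4.0, 3.0, 2.0, 1.0, 1.0, 0.0 L/s; ΣQ_DR = 57.00 L/s, peak = 16.0 L/s.
Runoff depth d = ΣQ_DR·Δt / A = 57.00 × 3600 / (0.821 ha) = 24.99 mm.
The 1-cm UH is the DRH scaled by (10 mm)/d, so U_p = 16.0 × 10/24.99 = 6.40 L/s.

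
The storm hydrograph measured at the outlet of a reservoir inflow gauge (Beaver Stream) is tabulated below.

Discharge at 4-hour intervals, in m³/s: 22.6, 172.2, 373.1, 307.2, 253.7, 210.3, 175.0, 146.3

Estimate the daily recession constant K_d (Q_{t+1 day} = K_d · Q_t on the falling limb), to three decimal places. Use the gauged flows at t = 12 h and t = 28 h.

Between t = 12 h and t = 28 h the flow falls from 307.2 to 146.3 m³/s over 4×4 h = 16 h.
Per-interval ratio K = (146.3/307.2)^(1/4) = 0.8307; K_d = K^(24/4) = 0.329.

K_d ≈ 0.329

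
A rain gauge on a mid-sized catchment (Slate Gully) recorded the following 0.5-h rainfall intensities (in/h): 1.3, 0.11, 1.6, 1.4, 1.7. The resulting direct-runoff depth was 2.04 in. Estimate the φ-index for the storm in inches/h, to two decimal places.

φ ≈ 0.48 in/h

Only the 4 blocks with intensity above φ contribute runoff: 1.3, 1.6, 1.4, 1.7 in/h.
Σ(I−φ)·Δt = d  ⇒  (1.3+1.6+1.4+1.7 − 4φ)·0.5 = 2.04
φ = (6.000 − 2.04/0.5) / 4 = 0.48 in/h.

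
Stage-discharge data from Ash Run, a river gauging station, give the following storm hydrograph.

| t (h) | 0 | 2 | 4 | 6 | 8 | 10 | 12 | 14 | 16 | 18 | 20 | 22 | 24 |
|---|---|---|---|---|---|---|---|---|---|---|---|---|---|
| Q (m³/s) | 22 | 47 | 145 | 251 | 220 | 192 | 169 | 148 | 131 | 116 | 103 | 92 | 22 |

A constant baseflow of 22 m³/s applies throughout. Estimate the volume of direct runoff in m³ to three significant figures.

V ≈ 9.88 × 10^6 m³

Direct-runoff ordinates (Q − Q_b): 0.0, 25.0, 123.0, 229.0, 198.0, 170.0, 147.0, 126.0, 109.0, 94.0, 81.0, 70.0, 0.0 m³/s.
ΣQ_DR = 1372 m³/s.
With Δt = 2 h = 7200 s, V = ΣQ_DR · Δt = 1372 × 7200 = 9.88 × 10^6 m³.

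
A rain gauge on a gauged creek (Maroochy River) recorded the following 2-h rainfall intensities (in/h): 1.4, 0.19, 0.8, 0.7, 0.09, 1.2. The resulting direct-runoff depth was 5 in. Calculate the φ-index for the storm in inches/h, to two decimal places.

Only the 4 blocks with intensity above φ contribute runoff: 1.4, 0.8, 0.7, 1.2 in/h.
Σ(I−φ)·Δt = d  ⇒  (1.4+0.8+0.7+1.2 − 4φ)·2 = 5
φ = (4.100 − 5/2) / 4 = 0.40 in/h.

φ ≈ 0.40 in/h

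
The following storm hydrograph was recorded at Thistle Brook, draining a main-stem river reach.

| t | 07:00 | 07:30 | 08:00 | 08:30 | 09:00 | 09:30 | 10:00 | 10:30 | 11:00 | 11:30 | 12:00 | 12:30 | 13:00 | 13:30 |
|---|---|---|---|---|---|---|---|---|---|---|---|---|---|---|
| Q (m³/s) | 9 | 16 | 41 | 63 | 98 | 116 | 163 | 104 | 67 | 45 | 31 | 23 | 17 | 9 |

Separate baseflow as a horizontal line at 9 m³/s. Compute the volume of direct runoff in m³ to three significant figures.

V ≈ 1.22 × 10^6 m³

Direct-runoff ordinates (Q − Q_b): 0.0, 7.0, 32.0, 54.0, 89.0, 107.0, 154.0, 95.0, 58.0, 36.0, 22.0, 14.0, 8.0, 0.0 m³/s.
ΣQ_DR = 676.0 m³/s.
With Δt = 0.5 h = 1800 s, V = ΣQ_DR · Δt = 676.0 × 1800 = 1.22 × 10^6 m³.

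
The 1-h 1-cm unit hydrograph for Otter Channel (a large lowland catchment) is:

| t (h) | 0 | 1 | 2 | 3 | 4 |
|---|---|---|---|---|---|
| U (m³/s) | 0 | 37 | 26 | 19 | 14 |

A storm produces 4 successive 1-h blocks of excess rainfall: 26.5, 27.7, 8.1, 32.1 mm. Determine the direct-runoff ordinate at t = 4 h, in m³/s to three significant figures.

Q ≈ 230 m³/s

By discrete convolution, Q_j = Σ (P_i / 10 mm) · U_{j−i}.
At t = 4 h (j=4): Q = (26.5/10)·14 + (27.7/10)·19 + (8.1/10)·26 + (32.1/10)·37 = 230 m³/s.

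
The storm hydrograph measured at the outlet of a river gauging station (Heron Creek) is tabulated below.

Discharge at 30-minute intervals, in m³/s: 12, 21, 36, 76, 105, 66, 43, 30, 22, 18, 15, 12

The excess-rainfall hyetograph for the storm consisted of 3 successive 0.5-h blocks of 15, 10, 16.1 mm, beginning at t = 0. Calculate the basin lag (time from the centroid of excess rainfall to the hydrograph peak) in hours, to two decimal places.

t_L ≈ 1.24 h

Centroid of excess rainfall: t_c = Σ P_i·t̄_i / ΣP_i = 0.7634 h (block centres at 0.25, 0.75, 1.25 h).
Hydrograph peak occurs at t = 2 h, so basin lag t_L = 2 − 0.7634 = 1.24 h.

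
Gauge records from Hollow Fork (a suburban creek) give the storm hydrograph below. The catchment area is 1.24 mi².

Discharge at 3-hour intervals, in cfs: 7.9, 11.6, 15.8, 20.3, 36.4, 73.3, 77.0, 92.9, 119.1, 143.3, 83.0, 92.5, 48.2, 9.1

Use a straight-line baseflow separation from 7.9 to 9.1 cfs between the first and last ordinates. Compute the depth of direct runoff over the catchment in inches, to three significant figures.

Direct runoff: 0.00, 3.61, 7.72, 12.12, 28.13, 64.94, 68.55, 84.35, 110.46, 134.57, 74.18, 83.58, 39.19, 0.00 cfs; ΣQ_DR = 711.4 cfs.
V = ΣQ_DR · Δt = 711.4 × 10800 s = 7.683 × 10^6 ft³.
Over A = 1.24 mi², depth = V / A = 2.67 in.

d ≈ 2.67 in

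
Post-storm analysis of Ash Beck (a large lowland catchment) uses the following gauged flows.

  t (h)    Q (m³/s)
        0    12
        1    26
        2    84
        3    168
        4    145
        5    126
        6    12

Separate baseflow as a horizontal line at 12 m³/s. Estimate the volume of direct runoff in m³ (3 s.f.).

V ≈ 1.76 × 10^6 m³

Direct-runoff ordinates (Q − Q_b): 0.0, 14.0, 72.0, 156.0, 133.0, 114.0, 0.0 m³/s.
ΣQ_DR = 489.0 m³/s.
With Δt = 1 h = 3600 s, V = ΣQ_DR · Δt = 489.0 × 3600 = 1.76 × 10^6 m³.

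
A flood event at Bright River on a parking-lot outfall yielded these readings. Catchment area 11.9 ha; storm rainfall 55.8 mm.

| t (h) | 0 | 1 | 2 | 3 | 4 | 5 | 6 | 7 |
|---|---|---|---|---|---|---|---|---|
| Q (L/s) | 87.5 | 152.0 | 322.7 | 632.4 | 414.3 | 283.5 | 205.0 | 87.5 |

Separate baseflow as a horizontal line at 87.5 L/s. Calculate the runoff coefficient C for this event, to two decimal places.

ΣQ_DR = 1485 L/s; V = ΣQ_DR·Δt = 5.346 × 10^6 L.
Runoff depth d = V / A = 44.92 mm.
C = d / P = 44.92 / 55.8 = 0.81.

C ≈ 0.81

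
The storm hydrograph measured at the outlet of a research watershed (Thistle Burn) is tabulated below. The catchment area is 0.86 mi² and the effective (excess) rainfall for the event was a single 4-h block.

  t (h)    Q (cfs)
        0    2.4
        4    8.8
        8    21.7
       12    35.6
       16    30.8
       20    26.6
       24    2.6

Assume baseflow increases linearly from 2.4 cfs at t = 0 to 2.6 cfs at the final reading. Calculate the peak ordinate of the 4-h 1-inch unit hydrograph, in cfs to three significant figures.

U_p ≈ 41.4 cfs

Direct runoff: 0.00, 6.37, 19.23, 33.10, 28.27, 24.03, 0.00 cfs; ΣQ_DR = 111.0 cfs, peak = 33.10 cfs.
Runoff depth d = ΣQ_DR·Δt / A = 111.0 × 14400 / (0.86 mi²) = 0.8000 in.
The 1-inch UH is the DRH scaled by (1 in)/d, so U_p = 33.10 × 1/0.8000 = 41.4 cfs.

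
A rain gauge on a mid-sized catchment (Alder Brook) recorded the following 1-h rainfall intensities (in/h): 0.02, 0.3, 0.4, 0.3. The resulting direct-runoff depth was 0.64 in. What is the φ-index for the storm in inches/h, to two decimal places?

φ ≈ 0.12 in/h

Only the 3 blocks with intensity above φ contribute runoff: 0.3, 0.4, 0.3 in/h.
Σ(I−φ)·Δt = d  ⇒  (0.3+0.4+0.3 − 3φ)·1 = 0.64
φ = (1.000 − 0.64/1) / 3 = 0.12 in/h.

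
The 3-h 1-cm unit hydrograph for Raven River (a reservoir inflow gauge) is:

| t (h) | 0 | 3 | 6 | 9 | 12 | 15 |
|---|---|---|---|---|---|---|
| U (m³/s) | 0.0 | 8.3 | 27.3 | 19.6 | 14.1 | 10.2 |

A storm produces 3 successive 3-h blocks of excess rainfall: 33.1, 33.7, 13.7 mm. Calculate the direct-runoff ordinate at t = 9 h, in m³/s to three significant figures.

Q ≈ 168 m³/s

By discrete convolution, Q_j = Σ (P_i / 10 mm) · U_{j−i}.
At t = 9 h (j=3): Q = (33.1/10)·19.6 + (33.7/10)·27.3 + (13.7/10)·8.3 = 168 m³/s.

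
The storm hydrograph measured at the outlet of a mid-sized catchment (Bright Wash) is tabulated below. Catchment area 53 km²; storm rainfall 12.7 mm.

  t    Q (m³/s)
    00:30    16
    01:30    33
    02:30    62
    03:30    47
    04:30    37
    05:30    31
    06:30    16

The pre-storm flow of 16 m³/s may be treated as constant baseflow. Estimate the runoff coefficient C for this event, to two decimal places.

C ≈ 0.70

ΣQ_DR = 130.0 m³/s; V = ΣQ_DR·Δt = 4.680 × 10^5 m³.
Runoff depth d = V / A = 8.830 mm.
C = d / P = 8.830 / 12.7 = 0.70.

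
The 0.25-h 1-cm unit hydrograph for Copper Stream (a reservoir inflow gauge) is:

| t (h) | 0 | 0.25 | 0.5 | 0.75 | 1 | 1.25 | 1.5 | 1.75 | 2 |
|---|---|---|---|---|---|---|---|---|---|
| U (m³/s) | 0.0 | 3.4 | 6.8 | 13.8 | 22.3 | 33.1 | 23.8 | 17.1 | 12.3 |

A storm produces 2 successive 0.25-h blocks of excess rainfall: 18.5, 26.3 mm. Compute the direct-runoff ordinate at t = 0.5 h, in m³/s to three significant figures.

Q ≈ 21.5 m³/s

By discrete convolution, Q_j = Σ (P_i / 10 mm) · U_{j−i}.
At t = 0.5 h (j=2): Q = (18.5/10)·6.8 + (26.3/10)·3.4 = 21.5 m³/s.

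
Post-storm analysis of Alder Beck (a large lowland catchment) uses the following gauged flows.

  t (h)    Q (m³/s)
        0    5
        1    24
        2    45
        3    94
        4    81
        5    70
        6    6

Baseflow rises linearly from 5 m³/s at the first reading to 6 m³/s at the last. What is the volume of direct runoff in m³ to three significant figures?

V ≈ 1.03 × 10^6 m³

Direct-runoff ordinates (Q − Q_b): 0.00, 18.83, 39.67, 88.50, 75.33, 64.17, 0.00 m³/s.
ΣQ_DR = 286.5 m³/s.
With Δt = 1 h = 3600 s, V = ΣQ_DR · Δt = 286.5 × 3600 = 1.03 × 10^6 m³.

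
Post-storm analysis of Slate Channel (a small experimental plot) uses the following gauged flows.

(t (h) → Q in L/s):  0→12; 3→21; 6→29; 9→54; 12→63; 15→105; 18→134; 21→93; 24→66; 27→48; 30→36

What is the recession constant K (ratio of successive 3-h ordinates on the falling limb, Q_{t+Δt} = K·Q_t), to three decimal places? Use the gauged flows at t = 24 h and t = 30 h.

K ≈ 0.739

Using the recession-limb readings at t = 24 h and t = 30 h: Q falls from 66 to 36 L/s over 2 intervals.
K = (Q₂/Q₁)^(1/2) = (36/66)^(1/2) = 0.739.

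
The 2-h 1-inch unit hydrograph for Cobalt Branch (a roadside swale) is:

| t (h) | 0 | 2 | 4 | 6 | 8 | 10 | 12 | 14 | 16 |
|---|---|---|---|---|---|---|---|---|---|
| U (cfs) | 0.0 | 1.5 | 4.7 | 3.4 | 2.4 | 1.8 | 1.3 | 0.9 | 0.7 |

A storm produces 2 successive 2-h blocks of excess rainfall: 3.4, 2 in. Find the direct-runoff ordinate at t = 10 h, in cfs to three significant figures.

By discrete convolution, Q_j = Σ (P_i / 1 in) · U_{j−i}.
At t = 10 h (j=5): Q = (3.4/1)·1.8 + (2/1)·2.4 = 10.9 cfs.

Q ≈ 10.9 cfs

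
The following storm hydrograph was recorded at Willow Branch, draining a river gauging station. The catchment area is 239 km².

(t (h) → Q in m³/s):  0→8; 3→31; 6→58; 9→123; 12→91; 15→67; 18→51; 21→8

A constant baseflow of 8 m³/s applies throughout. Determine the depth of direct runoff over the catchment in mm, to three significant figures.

Direct runoff: 0.0, 23.0, 50.0, 115.0, 83.0, 59.0, 43.0, 0.0 m³/s; ΣQ_DR = 373.0 m³/s.
V = ΣQ_DR · Δt = 373.0 × 10800 s = 4.028 × 10^6 m³.
Over A = 239 km², depth = V / A = 16.9 mm.

d ≈ 16.9 mm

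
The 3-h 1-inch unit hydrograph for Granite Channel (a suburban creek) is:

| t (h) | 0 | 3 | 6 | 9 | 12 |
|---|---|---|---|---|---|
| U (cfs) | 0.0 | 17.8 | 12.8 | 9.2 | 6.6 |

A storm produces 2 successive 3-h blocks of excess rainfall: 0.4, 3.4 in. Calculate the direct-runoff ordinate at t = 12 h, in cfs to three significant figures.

Q ≈ 33.9 cfs

By discrete convolution, Q_j = Σ (P_i / 1 in) · U_{j−i}.
At t = 12 h (j=4): Q = (0.4/1)·6.6 + (3.4/1)·9.2 = 33.9 cfs.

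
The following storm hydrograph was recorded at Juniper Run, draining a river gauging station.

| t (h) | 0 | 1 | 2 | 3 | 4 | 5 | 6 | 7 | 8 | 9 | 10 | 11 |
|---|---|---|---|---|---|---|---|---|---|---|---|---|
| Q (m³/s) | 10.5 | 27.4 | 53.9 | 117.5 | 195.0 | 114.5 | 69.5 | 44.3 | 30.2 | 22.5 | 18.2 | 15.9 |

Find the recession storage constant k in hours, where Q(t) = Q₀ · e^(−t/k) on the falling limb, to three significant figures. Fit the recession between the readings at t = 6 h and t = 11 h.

On the falling limb, Q drops from 69.5 to 15.9 m³/s between t = 6 h and t = 11 h (Δt = 5 h).
k = −Δt / ln(Q₂/Q₁) = −5 / ln(15.9/69.5) = 3.39 h.

k ≈ 3.39 h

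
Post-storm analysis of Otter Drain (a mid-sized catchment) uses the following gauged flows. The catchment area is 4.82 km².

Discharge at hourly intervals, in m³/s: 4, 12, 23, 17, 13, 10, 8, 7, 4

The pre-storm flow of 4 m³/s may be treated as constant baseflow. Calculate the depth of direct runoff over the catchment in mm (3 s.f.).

Direct runoff: 0.0, 8.0, 19.0, 13.0, 9.0, 6.0, 4.0, 3.0, 0.0 m³/s; ΣQ_DR = 62.00 m³/s.
V = ΣQ_DR · Δt = 62.00 × 3600 s = 2.232 × 10^5 m³.
Over A = 4.82 km², depth = V / A = 46.3 mm.

d ≈ 46.3 mm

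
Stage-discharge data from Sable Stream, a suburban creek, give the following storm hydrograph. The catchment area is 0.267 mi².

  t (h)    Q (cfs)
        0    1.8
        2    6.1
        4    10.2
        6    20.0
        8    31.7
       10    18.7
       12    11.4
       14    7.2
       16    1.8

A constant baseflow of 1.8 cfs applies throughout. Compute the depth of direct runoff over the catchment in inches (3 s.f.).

d ≈ 1.08 in

Direct runoff: 0.0, 4.3, 8.4, 18.2, 29.9, 16.9, 9.6, 5.4, 0.0 cfs; ΣQ_DR = 92.70 cfs.
V = ΣQ_DR · Δt = 92.70 × 7200 s = 6.674 × 10^5 ft³.
Over A = 0.267 mi², depth = V / A = 1.08 in.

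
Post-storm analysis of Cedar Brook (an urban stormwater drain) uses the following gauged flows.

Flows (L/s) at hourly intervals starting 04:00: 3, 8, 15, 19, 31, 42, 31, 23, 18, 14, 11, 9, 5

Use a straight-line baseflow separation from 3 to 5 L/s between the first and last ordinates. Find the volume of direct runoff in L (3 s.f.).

V ≈ 6.37 × 10^5 L

Direct-runoff ordinates (Q − Q_b): 0.00, 4.83, 11.67, 15.50, 27.33, 38.17, 27.00, 18.83, 13.67, 9.50, 6.33, 4.17, 0.00 L/s.
ΣQ_DR = 177.0 L/s.
With Δt = 1 h = 3600 s, V = ΣQ_DR · Δt = 177.0 × 3600 = 6.37 × 10^5 L.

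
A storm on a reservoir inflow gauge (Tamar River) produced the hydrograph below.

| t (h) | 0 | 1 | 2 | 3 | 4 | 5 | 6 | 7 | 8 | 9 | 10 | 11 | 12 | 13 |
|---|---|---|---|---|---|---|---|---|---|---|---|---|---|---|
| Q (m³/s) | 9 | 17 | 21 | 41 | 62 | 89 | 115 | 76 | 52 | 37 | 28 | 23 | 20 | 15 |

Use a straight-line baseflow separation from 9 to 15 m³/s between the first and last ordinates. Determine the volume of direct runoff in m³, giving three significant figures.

Direct-runoff ordinates (Q − Q_b): 0.00, 7.54, 11.08, 30.62, 51.15, 77.69, 103.23, 63.77, 39.31, 23.85, 14.38, 8.92, 5.46, 0.00 m³/s.
ΣQ_DR = 437.0 m³/s.
With Δt = 1 h = 3600 s, V = ΣQ_DR · Δt = 437.0 × 3600 = 1.57 × 10^6 m³.

V ≈ 1.57 × 10^6 m³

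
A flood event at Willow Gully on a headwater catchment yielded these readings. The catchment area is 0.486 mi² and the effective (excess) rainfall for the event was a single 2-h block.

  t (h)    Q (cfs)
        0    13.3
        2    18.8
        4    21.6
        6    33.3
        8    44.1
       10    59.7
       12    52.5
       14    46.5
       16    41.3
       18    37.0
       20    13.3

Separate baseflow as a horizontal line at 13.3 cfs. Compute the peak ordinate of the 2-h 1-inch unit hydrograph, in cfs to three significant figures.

U_p ≈ 30.9 cfs

Direct runoff: 0.0, 5.5, 8.3, 20.0, 30.8, 46.4, 39.2, 33.2, 28.0, 23.7, 0.0 cfs; ΣQ_DR = 235.1 cfs, peak = 46.4 cfs.
Runoff depth d = ΣQ_DR·Δt / A = 235.1 × 7200 / (0.486 mi²) = 1.499 in.
The 1-inch UH is the DRH scaled by (1 in)/d, so U_p = 46.4 × 1/1.499 = 30.9 cfs.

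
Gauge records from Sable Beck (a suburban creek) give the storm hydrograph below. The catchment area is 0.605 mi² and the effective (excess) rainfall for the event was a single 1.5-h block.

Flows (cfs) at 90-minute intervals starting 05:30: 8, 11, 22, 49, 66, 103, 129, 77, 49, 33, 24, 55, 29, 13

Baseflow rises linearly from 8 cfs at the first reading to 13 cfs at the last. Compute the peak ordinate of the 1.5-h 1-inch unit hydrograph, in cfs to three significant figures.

U_p ≈ 59.3 cfs

Direct runoff: 0.00, 2.62, 13.23, 39.85, 56.46, 93.08, 118.69, 66.31, 37.92, 21.54, 12.15, 42.77, 16.38, 0.00 cfs; ΣQ_DR = 521.0 cfs, peak = 118.69 cfs.
Runoff depth d = ΣQ_DR·Δt / A = 521.0 × 5400 / (0.605 mi²) = 2.002 in.
The 1-inch UH is the DRH scaled by (1 in)/d, so U_p = 118.69 × 1/2.002 = 59.3 cfs.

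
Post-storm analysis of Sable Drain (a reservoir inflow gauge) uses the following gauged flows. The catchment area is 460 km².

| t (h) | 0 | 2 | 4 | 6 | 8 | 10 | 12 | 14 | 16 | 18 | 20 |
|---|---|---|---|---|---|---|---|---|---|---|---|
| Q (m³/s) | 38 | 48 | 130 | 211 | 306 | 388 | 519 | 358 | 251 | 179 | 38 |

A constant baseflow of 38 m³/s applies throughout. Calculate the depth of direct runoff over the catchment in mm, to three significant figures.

d ≈ 32.1 mm

Direct runoff: 0.0, 10.0, 92.0, 173.0, 268.0, 350.0, 481.0, 320.0, 213.0, 141.0, 0.0 m³/s; ΣQ_DR = 2048 m³/s.
V = ΣQ_DR · Δt = 2048 × 7200 s = 1.475 × 10^7 m³.
Over A = 460 km², depth = V / A = 32.1 mm.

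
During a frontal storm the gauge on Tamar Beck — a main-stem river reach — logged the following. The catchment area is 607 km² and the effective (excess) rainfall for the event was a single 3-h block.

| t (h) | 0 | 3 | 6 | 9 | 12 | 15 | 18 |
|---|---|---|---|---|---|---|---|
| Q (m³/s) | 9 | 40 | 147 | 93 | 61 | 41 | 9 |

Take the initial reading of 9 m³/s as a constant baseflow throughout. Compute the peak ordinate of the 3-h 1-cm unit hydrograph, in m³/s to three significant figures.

Direct runoff: 0.0, 31.0, 138.0, 84.0, 52.0, 32.0, 0.0 m³/s; ΣQ_DR = 337.0 m³/s, peak = 138.0 m³/s.
Runoff depth d = ΣQ_DR·Δt / A = 337.0 × 10800 / (607 km²) = 5.996 mm.
The 1-cm UH is the DRH scaled by (10 mm)/d, so U_p = 138.0 × 10/5.996 = 230 m³/s.

U_p ≈ 230 m³/s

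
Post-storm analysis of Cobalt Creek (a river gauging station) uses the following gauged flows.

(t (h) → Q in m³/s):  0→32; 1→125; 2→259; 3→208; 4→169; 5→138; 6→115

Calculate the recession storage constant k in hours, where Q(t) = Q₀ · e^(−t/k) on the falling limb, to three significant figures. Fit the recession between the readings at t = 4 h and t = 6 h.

On the falling limb, Q drops from 169 to 115 m³/s between t = 4 h and t = 6 h (Δt = 2 h).
k = −Δt / ln(Q₂/Q₁) = −2 / ln(115/169) = 5.20 h.

k ≈ 5.20 h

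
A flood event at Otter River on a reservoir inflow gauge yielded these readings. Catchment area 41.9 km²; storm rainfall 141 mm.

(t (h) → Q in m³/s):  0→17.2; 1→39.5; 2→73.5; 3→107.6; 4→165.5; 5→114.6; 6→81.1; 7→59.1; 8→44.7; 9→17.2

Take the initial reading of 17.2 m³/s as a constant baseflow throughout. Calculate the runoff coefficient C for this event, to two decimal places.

ΣQ_DR = 548.0 m³/s; V = ΣQ_DR·Δt = 1.973 × 10^6 m³.
Runoff depth d = V / A = 47.08 mm.
C = d / P = 47.08 / 141 = 0.33.

C ≈ 0.33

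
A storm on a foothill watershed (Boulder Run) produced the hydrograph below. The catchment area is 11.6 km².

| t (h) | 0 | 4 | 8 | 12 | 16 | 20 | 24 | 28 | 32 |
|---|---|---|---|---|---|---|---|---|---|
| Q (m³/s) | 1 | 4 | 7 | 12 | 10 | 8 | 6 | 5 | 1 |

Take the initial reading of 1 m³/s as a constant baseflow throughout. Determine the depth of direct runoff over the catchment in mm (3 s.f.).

d ≈ 55.9 mm

Direct runoff: 0.0, 3.0, 6.0, 11.0, 9.0, 7.0, 5.0, 4.0, 0.0 m³/s; ΣQ_DR = 45.00 m³/s.
V = ΣQ_DR · Δt = 45.00 × 14400 s = 6.480 × 10^5 m³.
Over A = 11.6 km², depth = V / A = 55.9 mm.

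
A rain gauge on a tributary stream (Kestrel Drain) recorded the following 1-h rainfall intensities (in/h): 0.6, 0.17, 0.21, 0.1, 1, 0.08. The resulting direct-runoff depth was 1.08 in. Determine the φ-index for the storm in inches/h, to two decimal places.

Only the 2 blocks with intensity above φ contribute runoff: 0.6, 1 in/h.
Σ(I−φ)·Δt = d  ⇒  (0.6+1 − 2φ)·1 = 1.08
φ = (1.600 − 1.08/1) / 2 = 0.26 in/h.

φ ≈ 0.26 in/h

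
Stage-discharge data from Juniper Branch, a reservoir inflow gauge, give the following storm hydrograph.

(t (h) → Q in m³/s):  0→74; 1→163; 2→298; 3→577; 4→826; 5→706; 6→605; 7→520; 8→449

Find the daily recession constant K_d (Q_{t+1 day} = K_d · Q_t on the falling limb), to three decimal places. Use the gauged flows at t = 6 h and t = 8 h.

K_d ≈ 0.028

Between t = 6 h and t = 8 h the flow falls from 605 to 449 m³/s over 2×1 h = 2 h.
Per-interval ratio K = (449/605)^(1/2) = 0.8615; K_d = K^(24/1) = 0.028.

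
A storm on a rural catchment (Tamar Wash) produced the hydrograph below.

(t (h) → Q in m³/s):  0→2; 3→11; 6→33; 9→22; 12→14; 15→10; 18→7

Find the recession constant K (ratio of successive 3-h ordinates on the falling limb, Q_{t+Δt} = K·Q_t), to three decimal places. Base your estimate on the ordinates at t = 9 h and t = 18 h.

Using the recession-limb readings at t = 9 h and t = 18 h: Q falls from 22 to 7 m³/s over 3 intervals.
K = (Q₂/Q₁)^(1/3) = (7/22)^(1/3) = 0.683.

K ≈ 0.683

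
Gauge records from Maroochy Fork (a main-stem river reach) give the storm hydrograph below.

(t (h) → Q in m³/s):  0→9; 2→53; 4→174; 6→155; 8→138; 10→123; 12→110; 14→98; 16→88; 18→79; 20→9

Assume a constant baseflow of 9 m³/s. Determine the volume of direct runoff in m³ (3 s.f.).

Direct-runoff ordinates (Q − Q_b): 0.0, 44.0, 165.0, 146.0, 129.0, 114.0, 101.0, 89.0, 79.0, 70.0, 0.0 m³/s.
ΣQ_DR = 937.0 m³/s.
With Δt = 2 h = 7200 s, V = ΣQ_DR · Δt = 937.0 × 7200 = 6.75 × 10^6 m³.

V ≈ 6.75 × 10^6 m³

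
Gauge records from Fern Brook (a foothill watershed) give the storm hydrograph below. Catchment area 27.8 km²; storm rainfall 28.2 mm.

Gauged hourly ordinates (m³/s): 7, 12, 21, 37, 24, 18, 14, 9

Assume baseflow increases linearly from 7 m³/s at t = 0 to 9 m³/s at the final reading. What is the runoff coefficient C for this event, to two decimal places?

ΣQ_DR = 78.00 m³/s; V = ΣQ_DR·Δt = 2.808 × 10^5 m³.
Runoff depth d = V / A = 10.10 mm.
C = d / P = 10.10 / 28.2 = 0.36.

C ≈ 0.36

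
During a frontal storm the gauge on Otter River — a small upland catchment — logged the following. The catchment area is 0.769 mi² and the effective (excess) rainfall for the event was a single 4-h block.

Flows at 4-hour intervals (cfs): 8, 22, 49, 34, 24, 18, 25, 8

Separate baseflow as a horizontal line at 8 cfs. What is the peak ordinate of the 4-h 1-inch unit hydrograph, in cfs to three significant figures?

Direct runoff: 0.0, 14.0, 41.0, 26.0, 16.0, 10.0, 17.0, 0.0 cfs; ΣQ_DR = 124.0 cfs, peak = 41.0 cfs.
Runoff depth d = ΣQ_DR·Δt / A = 124.0 × 14400 / (0.769 mi²) = 0.9995 in.
The 1-inch UH is the DRH scaled by (1 in)/d, so U_p = 41.0 × 1/0.9995 = 41.0 cfs.

U_p ≈ 41.0 cfs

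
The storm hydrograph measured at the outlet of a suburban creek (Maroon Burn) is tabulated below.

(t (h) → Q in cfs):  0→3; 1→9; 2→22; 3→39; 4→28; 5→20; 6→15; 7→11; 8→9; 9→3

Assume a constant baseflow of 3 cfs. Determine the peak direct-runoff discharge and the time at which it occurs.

Q_p = 36.0 cfs at t = 3 h

Subtracting baseflow gives direct-runoff ordinates: 0.0, 6.0, 19.0, 36.0, 25.0, 17.0, 12.0, 8.0, 6.0, 0.0 cfs.
The maximum is 36.0 cfs, occurring at the reading for t = 3 h.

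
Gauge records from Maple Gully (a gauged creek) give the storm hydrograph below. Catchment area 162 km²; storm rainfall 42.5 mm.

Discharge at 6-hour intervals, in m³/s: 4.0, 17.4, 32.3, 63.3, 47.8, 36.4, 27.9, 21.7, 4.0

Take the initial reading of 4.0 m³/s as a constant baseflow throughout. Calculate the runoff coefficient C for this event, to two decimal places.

ΣQ_DR = 218.8 m³/s; V = ΣQ_DR·Δt = 4.726 × 10^6 m³.
Runoff depth d = V / A = 29.17 mm.
C = d / P = 29.17 / 42.5 = 0.69.

C ≈ 0.69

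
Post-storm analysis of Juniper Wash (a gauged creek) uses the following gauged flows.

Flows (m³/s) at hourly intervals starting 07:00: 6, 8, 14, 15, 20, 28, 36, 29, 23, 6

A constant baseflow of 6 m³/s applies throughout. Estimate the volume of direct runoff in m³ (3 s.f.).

Direct-runoff ordinates (Q − Q_b): 0.0, 2.0, 8.0, 9.0, 14.0, 22.0, 30.0, 23.0, 17.0, 0.0 m³/s.
ΣQ_DR = 125.0 m³/s.
With Δt = 1 h = 3600 s, V = ΣQ_DR · Δt = 125.0 × 3600 = 4.50 × 10^5 m³.

V ≈ 4.50 × 10^5 m³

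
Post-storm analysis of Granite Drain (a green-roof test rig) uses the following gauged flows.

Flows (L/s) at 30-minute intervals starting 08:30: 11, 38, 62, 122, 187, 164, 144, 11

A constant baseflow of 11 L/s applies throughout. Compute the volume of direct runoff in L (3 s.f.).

Direct-runoff ordinates (Q − Q_b): 0.0, 27.0, 51.0, 111.0, 176.0, 153.0, 133.0, 0.0 L/s.
ΣQ_DR = 651.0 L/s.
With Δt = 0.5 h = 1800 s, V = ΣQ_DR · Δt = 651.0 × 1800 = 1.17 × 10^6 L.

V ≈ 1.17 × 10^6 L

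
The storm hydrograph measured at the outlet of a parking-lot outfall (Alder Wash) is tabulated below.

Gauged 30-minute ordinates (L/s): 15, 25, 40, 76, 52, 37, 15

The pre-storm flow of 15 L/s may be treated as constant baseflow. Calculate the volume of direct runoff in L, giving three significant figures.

V ≈ 2.79 × 10^5 L

Direct-runoff ordinates (Q − Q_b): 0.0, 10.0, 25.0, 61.0, 37.0, 22.0, 0.0 L/s.
ΣQ_DR = 155.0 L/s.
With Δt = 0.5 h = 1800 s, V = ΣQ_DR · Δt = 155.0 × 1800 = 2.79 × 10^5 L.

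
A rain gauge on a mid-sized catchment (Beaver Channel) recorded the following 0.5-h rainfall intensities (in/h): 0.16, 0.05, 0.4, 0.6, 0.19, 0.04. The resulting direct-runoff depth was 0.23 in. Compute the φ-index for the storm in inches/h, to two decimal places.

Only the 2 blocks with intensity above φ contribute runoff: 0.4, 0.6 in/h.
Σ(I−φ)·Δt = d  ⇒  (0.4+0.6 − 2φ)·0.5 = 0.23
φ = (1.000 − 0.23/0.5) / 2 = 0.27 in/h.

φ ≈ 0.27 in/h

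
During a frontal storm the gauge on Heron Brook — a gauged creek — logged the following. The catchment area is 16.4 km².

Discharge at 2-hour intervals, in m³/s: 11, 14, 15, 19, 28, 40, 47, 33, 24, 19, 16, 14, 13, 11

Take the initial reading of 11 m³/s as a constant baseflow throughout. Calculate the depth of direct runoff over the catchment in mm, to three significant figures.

d ≈ 65.9 mm

Direct runoff: 0.0, 3.0, 4.0, 8.0, 17.0, 29.0, 36.0, 22.0, 13.0, 8.0, 5.0, 3.0, 2.0, 0.0 m³/s; ΣQ_DR = 150.0 m³/s.
V = ΣQ_DR · Δt = 150.0 × 7200 s = 1.080 × 10^6 m³.
Over A = 16.4 km², depth = V / A = 65.9 mm.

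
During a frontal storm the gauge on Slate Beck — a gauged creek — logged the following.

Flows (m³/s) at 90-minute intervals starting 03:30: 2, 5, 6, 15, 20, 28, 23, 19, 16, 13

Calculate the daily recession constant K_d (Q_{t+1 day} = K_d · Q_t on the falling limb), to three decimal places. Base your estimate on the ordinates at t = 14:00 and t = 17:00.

K_d ≈ 0.048

Between t = 14:00 and t = 17:00 the flow falls from 19 to 13 m³/s over 2×1.5 h = 3 h.
Per-interval ratio K = (13/19)^(1/2) = 0.8272; K_d = K^(24/1.5) = 0.048.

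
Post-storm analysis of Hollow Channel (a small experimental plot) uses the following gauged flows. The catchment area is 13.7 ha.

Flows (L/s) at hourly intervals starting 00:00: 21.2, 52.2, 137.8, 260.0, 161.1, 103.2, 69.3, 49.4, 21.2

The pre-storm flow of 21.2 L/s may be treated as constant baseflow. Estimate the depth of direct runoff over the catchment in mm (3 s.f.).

Direct runoff: 0.0, 31.0, 116.6, 238.8, 139.9, 82.0, 48.1, 28.2, 0.0 L/s; ΣQ_DR = 684.6 L/s.
V = ΣQ_DR · Δt = 684.6 × 3600 s = 2.465 × 10^6 L.
Over A = 13.7 ha, depth = V / A = 18.0 mm.

d ≈ 18.0 mm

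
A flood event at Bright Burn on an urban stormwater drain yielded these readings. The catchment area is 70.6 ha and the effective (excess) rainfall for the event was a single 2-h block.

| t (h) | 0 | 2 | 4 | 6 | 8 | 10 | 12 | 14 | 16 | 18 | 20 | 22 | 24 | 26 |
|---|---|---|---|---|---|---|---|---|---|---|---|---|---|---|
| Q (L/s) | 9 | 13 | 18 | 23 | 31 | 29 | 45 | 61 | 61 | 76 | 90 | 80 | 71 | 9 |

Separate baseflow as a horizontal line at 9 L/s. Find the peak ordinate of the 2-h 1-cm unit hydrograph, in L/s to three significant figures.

Direct runoff: 0.0, 4.0, 9.0, 14.0, 22.0, 20.0, 36.0, 52.0, 52.0, 67.0, 81.0, 71.0, 62.0, 0.0 L/s; ΣQ_DR = 490.0 L/s, peak = 81.0 L/s.
Runoff depth d = ΣQ_DR·Δt / A = 490.0 × 7200 / (70.6 ha) = 4.997 mm.
The 1-cm UH is the DRH scaled by (10 mm)/d, so U_p = 81.0 × 10/4.997 = 162 L/s.

U_p ≈ 162 L/s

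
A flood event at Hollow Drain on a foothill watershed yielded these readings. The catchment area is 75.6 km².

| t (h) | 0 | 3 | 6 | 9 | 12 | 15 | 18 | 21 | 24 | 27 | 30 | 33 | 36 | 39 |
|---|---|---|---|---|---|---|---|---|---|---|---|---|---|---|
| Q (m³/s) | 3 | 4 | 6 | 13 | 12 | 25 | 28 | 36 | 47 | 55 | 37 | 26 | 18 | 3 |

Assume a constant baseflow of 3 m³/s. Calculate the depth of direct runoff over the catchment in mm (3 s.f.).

d ≈ 38.7 mm

Direct runoff: 0.0, 1.0, 3.0, 10.0, 9.0, 22.0, 25.0, 33.0, 44.0, 52.0, 34.0, 23.0, 15.0, 0.0 m³/s; ΣQ_DR = 271.0 m³/s.
V = ΣQ_DR · Δt = 271.0 × 10800 s = 2.927 × 10^6 m³.
Over A = 75.6 km², depth = V / A = 38.7 mm.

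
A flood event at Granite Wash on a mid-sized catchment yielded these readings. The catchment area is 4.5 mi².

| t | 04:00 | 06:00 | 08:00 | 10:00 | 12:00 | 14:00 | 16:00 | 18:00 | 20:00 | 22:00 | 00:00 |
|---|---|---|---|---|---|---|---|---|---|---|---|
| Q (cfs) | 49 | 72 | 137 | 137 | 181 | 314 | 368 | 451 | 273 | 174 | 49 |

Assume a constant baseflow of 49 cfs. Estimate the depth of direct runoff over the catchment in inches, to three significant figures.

d ≈ 1.15 in

Direct runoff: 0.0, 23.0, 88.0, 88.0, 132.0, 265.0, 319.0, 402.0, 224.0, 125.0, 0.0 cfs; ΣQ_DR = 1666 cfs.
V = ΣQ_DR · Δt = 1666 × 7200 s = 1.200 × 10^7 ft³.
Over A = 4.5 mi², depth = V / A = 1.15 in.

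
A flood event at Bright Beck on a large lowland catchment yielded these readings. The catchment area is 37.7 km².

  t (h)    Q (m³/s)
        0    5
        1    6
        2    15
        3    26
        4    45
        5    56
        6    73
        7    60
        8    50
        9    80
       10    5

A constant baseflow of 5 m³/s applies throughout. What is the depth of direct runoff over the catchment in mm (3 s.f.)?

d ≈ 34.9 mm

Direct runoff: 0.0, 1.0, 10.0, 21.0, 40.0, 51.0, 68.0, 55.0, 45.0, 75.0, 0.0 m³/s; ΣQ_DR = 366.0 m³/s.
V = ΣQ_DR · Δt = 366.0 × 3600 s = 1.318 × 10^6 m³.
Over A = 37.7 km², depth = V / A = 34.9 mm.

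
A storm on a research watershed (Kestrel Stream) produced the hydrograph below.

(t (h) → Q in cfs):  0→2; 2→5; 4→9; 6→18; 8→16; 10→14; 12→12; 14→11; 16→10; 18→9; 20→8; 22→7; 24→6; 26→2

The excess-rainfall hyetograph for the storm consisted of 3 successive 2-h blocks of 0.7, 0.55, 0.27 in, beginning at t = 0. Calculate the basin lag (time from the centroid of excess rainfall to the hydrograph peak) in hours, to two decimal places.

t_L ≈ 3.57 h

Centroid of excess rainfall: t_c = Σ P_i·t̄_i / ΣP_i = 2.4342 h (block centres at 1, 3, 5 h).
Hydrograph peak occurs at t = 6 h, so basin lag t_L = 6 − 2.4342 = 3.57 h.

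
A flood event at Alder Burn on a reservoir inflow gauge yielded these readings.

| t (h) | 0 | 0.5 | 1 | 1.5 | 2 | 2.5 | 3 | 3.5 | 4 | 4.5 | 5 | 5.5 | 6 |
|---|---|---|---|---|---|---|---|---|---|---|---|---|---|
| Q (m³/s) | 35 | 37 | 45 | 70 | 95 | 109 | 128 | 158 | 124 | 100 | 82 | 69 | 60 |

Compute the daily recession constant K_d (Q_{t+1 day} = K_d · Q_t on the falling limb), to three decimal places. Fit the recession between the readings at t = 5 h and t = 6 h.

K_d ≈ 0.001

Between t = 5 h and t = 6 h the flow falls from 82 to 60 m³/s over 2×0.5 h = 1 h.
Per-interval ratio K = (60/82)^(1/2) = 0.8554; K_d = K^(24/0.5) = 0.001.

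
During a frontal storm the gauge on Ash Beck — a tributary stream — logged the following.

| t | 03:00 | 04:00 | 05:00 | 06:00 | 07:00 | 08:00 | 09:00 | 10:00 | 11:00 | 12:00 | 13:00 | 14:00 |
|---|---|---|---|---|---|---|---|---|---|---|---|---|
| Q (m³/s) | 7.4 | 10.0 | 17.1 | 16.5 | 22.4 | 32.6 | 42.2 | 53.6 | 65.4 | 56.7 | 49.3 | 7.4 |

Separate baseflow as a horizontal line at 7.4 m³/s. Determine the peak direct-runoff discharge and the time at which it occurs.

Subtracting baseflow gives direct-runoff ordinates: 0.0, 2.6, 9.7, 9.1, 15.0, 25.2, 34.8, 46.2, 58.0, 49.3, 41.9, 0.0 m³/s.
The maximum is 58.0 m³/s, occurring at the reading for t = 11:00.

Q_p = 58.0 m³/s at t = 11:00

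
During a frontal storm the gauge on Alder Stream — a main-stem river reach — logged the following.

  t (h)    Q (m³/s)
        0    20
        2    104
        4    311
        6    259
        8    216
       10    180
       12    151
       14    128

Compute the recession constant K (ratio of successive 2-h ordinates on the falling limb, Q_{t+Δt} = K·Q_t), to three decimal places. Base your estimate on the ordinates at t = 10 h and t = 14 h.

Using the recession-limb readings at t = 10 h and t = 14 h: Q falls from 180 to 128 m³/s over 2 intervals.
K = (Q₂/Q₁)^(1/2) = (128/180)^(1/2) = 0.843.

K ≈ 0.843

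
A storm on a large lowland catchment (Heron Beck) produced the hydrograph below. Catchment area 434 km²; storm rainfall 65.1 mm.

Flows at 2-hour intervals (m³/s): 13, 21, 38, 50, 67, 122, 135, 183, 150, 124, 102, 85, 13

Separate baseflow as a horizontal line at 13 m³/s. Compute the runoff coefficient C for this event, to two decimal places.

ΣQ_DR = 934.0 m³/s; V = ΣQ_DR·Δt = 6.725 × 10^6 m³.
Runoff depth d = V / A = 15.49 mm.
C = d / P = 15.49 / 65.1 = 0.24.

C ≈ 0.24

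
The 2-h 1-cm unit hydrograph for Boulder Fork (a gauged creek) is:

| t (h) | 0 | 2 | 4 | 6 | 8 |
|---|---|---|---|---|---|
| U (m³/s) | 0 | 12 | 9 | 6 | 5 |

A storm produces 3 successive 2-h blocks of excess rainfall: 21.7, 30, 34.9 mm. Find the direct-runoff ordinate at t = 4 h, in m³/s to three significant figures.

Q ≈ 55.5 m³/s

By discrete convolution, Q_j = Σ (P_i / 10 mm) · U_{j−i}.
At t = 4 h (j=2): Q = (21.7/10)·9 + (30/10)·12 + (34.9/10)·0 = 55.5 m³/s.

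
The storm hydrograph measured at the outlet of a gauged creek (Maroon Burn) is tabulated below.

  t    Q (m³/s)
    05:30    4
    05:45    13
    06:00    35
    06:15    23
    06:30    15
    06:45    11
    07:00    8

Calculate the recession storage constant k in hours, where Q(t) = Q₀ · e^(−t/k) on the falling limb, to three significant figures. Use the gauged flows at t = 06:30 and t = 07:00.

On the falling limb, Q drops from 15 to 8 m³/s between t = 06:30 and t = 07:00 (Δt = 0.5 h).
k = −Δt / ln(Q₂/Q₁) = −0.5 / ln(8/15) = 0.795 h.

k ≈ 0.795 h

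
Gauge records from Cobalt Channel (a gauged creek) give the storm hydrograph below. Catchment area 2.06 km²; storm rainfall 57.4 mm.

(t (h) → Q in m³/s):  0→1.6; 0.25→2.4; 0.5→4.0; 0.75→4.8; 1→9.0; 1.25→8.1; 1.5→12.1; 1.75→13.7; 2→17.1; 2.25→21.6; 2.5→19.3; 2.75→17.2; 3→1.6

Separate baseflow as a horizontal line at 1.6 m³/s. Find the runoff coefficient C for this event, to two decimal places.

ΣQ_DR = 111.7 m³/s; V = ΣQ_DR·Δt = 1.005 × 10^5 m³.
Runoff depth d = V / A = 48.80 mm.
C = d / P = 48.80 / 57.4 = 0.85.

C ≈ 0.85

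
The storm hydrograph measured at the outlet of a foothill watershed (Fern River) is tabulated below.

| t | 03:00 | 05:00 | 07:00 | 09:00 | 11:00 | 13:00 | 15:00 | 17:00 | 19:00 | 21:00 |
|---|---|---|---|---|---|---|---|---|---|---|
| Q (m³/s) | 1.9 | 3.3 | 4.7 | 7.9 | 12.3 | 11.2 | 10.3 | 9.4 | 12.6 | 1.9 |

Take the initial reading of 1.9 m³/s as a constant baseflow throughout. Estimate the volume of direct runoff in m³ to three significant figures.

Direct-runoff ordinates (Q − Q_b): 0.0, 1.4, 2.8, 6.0, 10.4, 9.3, 8.4, 7.5, 10.7, 0.0 m³/s.
ΣQ_DR = 56.50 m³/s.
With Δt = 2 h = 7200 s, V = ΣQ_DR · Δt = 56.50 × 7200 = 4.07 × 10^5 m³.

V ≈ 4.07 × 10^5 m³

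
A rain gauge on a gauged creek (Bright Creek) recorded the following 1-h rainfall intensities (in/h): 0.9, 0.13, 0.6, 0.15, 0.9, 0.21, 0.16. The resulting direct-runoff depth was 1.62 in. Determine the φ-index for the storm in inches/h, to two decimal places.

Only the 3 blocks with intensity above φ contribute runoff: 0.9, 0.6, 0.9 in/h.
Σ(I−φ)·Δt = d  ⇒  (0.9+0.6+0.9 − 3φ)·1 = 1.62
φ = (2.400 − 1.62/1) / 3 = 0.26 in/h.

φ ≈ 0.26 in/h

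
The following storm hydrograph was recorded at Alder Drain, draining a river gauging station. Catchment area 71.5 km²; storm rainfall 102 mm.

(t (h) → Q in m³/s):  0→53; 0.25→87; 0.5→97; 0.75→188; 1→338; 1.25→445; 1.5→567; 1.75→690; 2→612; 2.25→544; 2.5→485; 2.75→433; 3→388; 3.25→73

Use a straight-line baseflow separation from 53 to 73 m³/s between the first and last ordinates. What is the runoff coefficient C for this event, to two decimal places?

ΣQ_DR = 4118 m³/s; V = ΣQ_DR·Δt = 3.706 × 10^6 m³.
Runoff depth d = V / A = 51.83 mm.
C = d / P = 51.83 / 102 = 0.51.

C ≈ 0.51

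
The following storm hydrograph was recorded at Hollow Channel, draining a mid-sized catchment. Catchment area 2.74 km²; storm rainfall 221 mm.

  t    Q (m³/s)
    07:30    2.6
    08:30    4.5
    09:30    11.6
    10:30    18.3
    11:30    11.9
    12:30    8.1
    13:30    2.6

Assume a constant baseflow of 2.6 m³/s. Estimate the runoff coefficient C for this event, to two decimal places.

C ≈ 0.25

ΣQ_DR = 41.40 m³/s; V = ΣQ_DR·Δt = 1.490 × 10^5 m³.
Runoff depth d = V / A = 54.39 mm.
C = d / P = 54.39 / 221 = 0.25.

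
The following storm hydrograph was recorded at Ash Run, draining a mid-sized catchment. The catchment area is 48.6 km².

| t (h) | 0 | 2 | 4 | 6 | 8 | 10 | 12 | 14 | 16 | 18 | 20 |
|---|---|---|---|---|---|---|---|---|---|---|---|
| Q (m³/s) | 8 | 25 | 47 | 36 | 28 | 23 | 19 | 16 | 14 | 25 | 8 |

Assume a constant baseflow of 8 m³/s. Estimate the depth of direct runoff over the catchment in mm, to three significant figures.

Direct runoff: 0.0, 17.0, 39.0, 28.0, 20.0, 15.0, 11.0, 8.0, 6.0, 17.0, 0.0 m³/s; ΣQ_DR = 161.0 m³/s.
V = ΣQ_DR · Δt = 161.0 × 7200 s = 1.159 × 10^6 m³.
Over A = 48.6 km², depth = V / A = 23.9 mm.

d ≈ 23.9 mm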